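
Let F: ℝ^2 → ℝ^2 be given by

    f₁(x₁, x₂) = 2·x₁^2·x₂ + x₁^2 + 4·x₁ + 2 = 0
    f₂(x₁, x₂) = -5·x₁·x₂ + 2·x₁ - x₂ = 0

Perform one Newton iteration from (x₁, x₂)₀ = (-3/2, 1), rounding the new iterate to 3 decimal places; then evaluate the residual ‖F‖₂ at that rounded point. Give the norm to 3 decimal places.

0.444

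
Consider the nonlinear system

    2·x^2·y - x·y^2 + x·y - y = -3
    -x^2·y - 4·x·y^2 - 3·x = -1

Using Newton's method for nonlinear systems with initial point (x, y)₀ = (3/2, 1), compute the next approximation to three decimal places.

At (3/2, 1): F = (6.500, -11.750).
Jacobian J = [[4·x·y - y^2 + y, 2·x^2 - 2·x·y + x - 1], [-2·x·y - 4·y^2 - 3, -x^2 - 8·x·y]].
At the point, J = [[6.000, 2.000], [-10.000, -14.250]] (det J = -65.500).
Solving J·Δ = −F gives Δ = (-1.055, -0.084).
Then the next iterate is (x, y)₁ = (0.445, 0.916).

(0.445, 0.916)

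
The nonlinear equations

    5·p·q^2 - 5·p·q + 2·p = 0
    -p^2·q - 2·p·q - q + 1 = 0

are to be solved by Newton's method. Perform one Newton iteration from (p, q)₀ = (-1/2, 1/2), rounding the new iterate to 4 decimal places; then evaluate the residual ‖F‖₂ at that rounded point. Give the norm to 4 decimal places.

2.0000

At (-1/2, 1/2): F = (-0.3750, 0.8750).
Jacobian J = [[5·q^2 - 5·q + 2, 10·p·q - 5·p], [-2·p·q - 2·q, -p^2 - 2·p - 1]].
At the point, J = [[0.7500, 0.0000], [-0.5000, -0.2500]] (det J = -0.1875).
Solving J·Δ = −F gives Δ = (0.5000, 2.5000).
Then the next iterate is (p, q)₁ = (0.0000, 3.0000).
Re-evaluating at (0.0000, 3.0000): F = (0.0000, -2.0000), so ‖F‖₂ = 2.0000.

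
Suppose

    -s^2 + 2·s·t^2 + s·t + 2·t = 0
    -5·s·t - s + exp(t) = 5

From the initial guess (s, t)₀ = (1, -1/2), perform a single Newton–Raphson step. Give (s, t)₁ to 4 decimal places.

(-0.6029, -1.7058)

At (1, -1/2): F = (-2.0000, -2.893469).
Jacobian J = [[-2·s + 2·t^2 + t, 4·s·t + s + 2], [-5·t - 1, -5·s + exp(t)]].
At the point, J = [[-2.0000, 1.0000], [1.5000, -4.393469]] (det J = 7.286939).
Solving J·Δ = −F gives Δ = (-1.6029, -1.2058).
Then the next iterate is (s, t)₁ = (-0.6029, -1.7058).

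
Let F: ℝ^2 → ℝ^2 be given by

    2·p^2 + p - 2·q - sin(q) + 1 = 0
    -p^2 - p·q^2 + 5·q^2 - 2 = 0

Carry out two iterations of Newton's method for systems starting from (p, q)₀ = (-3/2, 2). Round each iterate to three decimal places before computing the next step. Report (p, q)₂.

(-1.169, 0.827)

At (-3/2, 2): F = (-0.90930, 21.750).
Jacobian J = [[4·p + 1, -cos(q) - 2], [-2·p - q^2, -2·p·q + 10·q]].
At the point, J = [[-5.000, -1.58385], [-1.000, 26.000]] (det J = -131.58385).
Solving J·Δ = −F gives Δ = (0.082, -0.833).
Then the next iterate is (p, q)₁ = (-1.418, 1.167).
Round to (-1.418, 1.167) and repeat: F = (0.34987, 4.72988), J = [[-4.672, -2.39291], [1.47411, 14.97961]].
Δ = (0.249, -0.340), so (p, q)₂ = (-1.169, 0.827).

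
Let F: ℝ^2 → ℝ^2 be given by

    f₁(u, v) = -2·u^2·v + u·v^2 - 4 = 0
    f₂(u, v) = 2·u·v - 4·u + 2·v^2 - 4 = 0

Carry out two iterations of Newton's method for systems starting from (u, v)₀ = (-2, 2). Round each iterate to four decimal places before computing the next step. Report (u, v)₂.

(-2.4522, -1.4203)

At (-2, 2): F = (-28.0000, 4.0000).
Jacobian J = [[-4·u·v + v^2, -2·u^2 + 2·u·v], [2·v - 4, 2·u + 4·v]].
At the point, J = [[20.0000, -16.0000], [0.0000, 4.0000]] (det J = 80.0000).
Solving J·Δ = −F gives Δ = (0.6000, -1.0000).
Then the next iterate is (u, v)₁ = (-1.4000, 1.0000).
Round to (-1.4000, 1.0000) and repeat: F = (-9.3200, 0.8000), J = [[6.6000, -6.7200], [-2.0000, 1.2000]].
Δ = (-1.0522, -2.4203), so (u, v)₂ = (-2.4522, -1.4203).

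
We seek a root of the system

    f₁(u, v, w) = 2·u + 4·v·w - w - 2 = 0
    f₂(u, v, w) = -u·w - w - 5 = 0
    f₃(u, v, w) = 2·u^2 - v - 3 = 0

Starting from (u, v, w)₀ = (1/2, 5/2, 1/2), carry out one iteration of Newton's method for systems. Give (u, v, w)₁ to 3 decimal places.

(14.167, 24.833, -7.889)

At (1/2, 5/2, 1/2): F = (3.500, -5.750, -5.000).
Jacobian J = [[2, 4·w, 4·v - 1], [-w, 0, -u - 1], [4·u, -1, 0]].
At the point, J = [[2.000, 2.000, 9.000], [-0.500, 0.000, -1.500], [2.000, -1.000, 0.000]] (det J = -4.500).
Solving J·Δ = −F gives Δ = (13.667, 22.333, -8.389).
Then the next iterate is (u, v, w)₁ = (14.167, 24.833, -7.889).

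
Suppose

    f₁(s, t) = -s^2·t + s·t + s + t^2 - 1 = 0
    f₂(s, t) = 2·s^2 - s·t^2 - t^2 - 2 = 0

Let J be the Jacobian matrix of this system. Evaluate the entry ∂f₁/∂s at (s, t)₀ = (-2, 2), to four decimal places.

∂f₁/∂s = -2·s·t + t + 1.
At (-2, 2) this is 11.0000.

11.0000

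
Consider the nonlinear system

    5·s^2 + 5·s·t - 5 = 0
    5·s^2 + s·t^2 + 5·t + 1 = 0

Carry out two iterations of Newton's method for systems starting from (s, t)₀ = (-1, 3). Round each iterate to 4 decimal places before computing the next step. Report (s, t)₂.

At (-1, 3): F = (-15.0000, 12.0000).
Jacobian J = [[10·s + 5·t, 5·s], [10·s + t^2, 2·s·t + 5]].
At the point, J = [[5.0000, -5.0000], [-1.0000, -1.0000]] (det J = -10.0000).
Solving J·Δ = −F gives Δ = (7.5000, 4.5000).
Then the next iterate is (s, t)₁ = (6.5000, 7.5000).
Round to (6.5000, 7.5000) and repeat: F = (450.0000, 615.3750), J = [[102.5000, 32.5000], [121.2500, 102.5000]].
Δ = (-3.9791, -1.2967), so (s, t)₂ = (2.5209, 6.2033).

(2.5209, 6.2033)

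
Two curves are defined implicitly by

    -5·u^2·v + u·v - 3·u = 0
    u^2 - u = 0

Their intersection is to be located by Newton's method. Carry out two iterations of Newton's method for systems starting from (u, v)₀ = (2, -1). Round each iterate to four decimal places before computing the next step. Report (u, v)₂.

(1.0667, -0.8266)

At (2, -1): F = (12.0000, 2.0000).
Jacobian J = [[-10·u·v + v - 3, -5·u^2 + u], [2·u - 1, 0]].
At the point, J = [[16.0000, -18.0000], [3.0000, 0.0000]] (det J = 54.0000).
Solving J·Δ = −F gives Δ = (-0.6667, 0.0741).
Then the next iterate is (u, v)₁ = (1.3333, -0.9259).
Round to (1.3333, -0.9259) and repeat: F = (2.995408, 0.444389), J = [[8.419125, -7.555144], [1.6666, 0.0000]].
Δ = (-0.2666, 0.0993), so (u, v)₂ = (1.0667, -0.8266).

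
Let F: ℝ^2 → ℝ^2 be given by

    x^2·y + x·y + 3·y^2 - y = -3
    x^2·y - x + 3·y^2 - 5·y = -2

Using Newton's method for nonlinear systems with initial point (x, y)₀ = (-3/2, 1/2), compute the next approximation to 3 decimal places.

At (-3/2, 1/2): F = (3.625, 2.875).
Jacobian J = [[2·x·y + y, x^2 + x + 6·y - 1], [2·x·y - 1, x^2 + 6·y - 5]].
At the point, J = [[-1.000, 2.750], [-2.500, 0.250]] (det J = 6.625).
Solving J·Δ = −F gives Δ = (1.057, -0.934).
Then the next iterate is (x, y)₁ = (-0.443, -0.434).

(-0.443, -0.434)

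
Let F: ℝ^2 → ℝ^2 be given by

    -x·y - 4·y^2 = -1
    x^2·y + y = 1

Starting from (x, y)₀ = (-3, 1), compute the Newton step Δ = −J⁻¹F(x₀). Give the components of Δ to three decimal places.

At (-3, 1): F = (0.000, 9.000).
Jacobian J = [[-y, -x - 8·y], [2·x·y, x^2 + 1]].
At the point, J = [[-1.000, -5.000], [-6.000, 10.000]] (det J = -40.000).
Solving J·Δ = −F gives Δ = (1.125, -0.225).

(1.125, -0.225)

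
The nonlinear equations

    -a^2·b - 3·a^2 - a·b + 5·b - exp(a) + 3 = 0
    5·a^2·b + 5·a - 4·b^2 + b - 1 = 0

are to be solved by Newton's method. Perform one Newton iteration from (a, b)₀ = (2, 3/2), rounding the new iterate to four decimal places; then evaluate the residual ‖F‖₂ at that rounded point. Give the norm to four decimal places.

11.2888

At (2, 3/2): F = (-17.889056, 31.5000).
Jacobian J = [[-2·a·b - 6·a - b - exp(a), -a^2 - a + 5], [10·a·b + 5, 5·a^2 - 8·b + 1]].
At the point, J = [[-26.889056, -1.0000], [35.0000, 9.0000]] (det J = -207.001505).
Solving J·Δ = −F gives Δ = (-0.6256, -1.0671).
Then the next iterate is (a, b)₁ = (1.3744, 0.4329).
Re-evaluating at (1.3744, 0.4329): F = (-5.867846, 9.643978), so ‖F‖₂ = 11.2888.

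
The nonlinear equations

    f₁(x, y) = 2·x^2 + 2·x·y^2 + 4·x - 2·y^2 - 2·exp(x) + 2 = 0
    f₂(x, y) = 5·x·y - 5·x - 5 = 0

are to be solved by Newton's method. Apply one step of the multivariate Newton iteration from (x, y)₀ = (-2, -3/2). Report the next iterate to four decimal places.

(-0.9121, -0.8599)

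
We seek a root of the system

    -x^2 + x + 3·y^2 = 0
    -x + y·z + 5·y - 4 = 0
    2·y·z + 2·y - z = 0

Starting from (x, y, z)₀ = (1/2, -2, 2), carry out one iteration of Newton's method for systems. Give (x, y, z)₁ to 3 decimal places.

At (1/2, -2, 2): F = (12.250, -18.500, -14.000).
Jacobian J = [[-2·x + 1, 6·y, 0], [-1, z + 5, y], [0, 2·z + 2, 2·y - 1]].
At the point, J = [[0.000, -12.000, 0.000], [-1.000, 7.000, -2.000], [0.000, 6.000, -5.000]] (det J = 60.000).
Solving J·Δ = −F gives Δ = (-8.204, 1.021, -1.575).
Then the next iterate is (x, y, z)₁ = (-7.704, -0.979, 0.425).

(-7.704, -0.979, 0.425)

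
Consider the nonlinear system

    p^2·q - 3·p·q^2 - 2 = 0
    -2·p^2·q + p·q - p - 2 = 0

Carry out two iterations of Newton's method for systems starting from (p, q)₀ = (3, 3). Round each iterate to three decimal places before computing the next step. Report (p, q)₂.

At (3, 3): F = (-56.000, -50.000).
Jacobian J = [[2·p·q - 3·q^2, p^2 - 6·p·q], [-4·p·q + q - 1, -2·p^2 + p]].
At the point, J = [[-9.000, -45.000], [-34.000, -15.000]] (det J = -1395.000).
Solving J·Δ = −F gives Δ = (-1.011, -1.042).
Then the next iterate is (p, q)₁ = (1.989, 1.958).
Round to (1.989, 1.958) and repeat: F = (-17.12998, -15.58671), J = [[-3.71237, -19.41065], [-14.61985, -5.92324]].
Δ = (-0.768, -0.736), so (p, q)₂ = (1.221, 1.222).

(1.221, 1.222)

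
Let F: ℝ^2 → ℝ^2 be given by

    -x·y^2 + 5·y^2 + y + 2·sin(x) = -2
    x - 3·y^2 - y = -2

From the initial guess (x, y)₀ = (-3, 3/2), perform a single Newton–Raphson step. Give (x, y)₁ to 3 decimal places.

(-4.102, 0.465)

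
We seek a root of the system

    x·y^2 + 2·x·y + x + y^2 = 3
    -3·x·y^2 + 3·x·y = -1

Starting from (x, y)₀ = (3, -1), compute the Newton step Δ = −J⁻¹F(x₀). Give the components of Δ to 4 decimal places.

(-7.3333, -1.0000)

At (3, -1): F = (-2.0000, -17.0000).
Jacobian J = [[y^2 + 2·y + 1, 2·x·y + 2·x + 2·y], [-3·y^2 + 3·y, -6·x·y + 3·x]].
At the point, J = [[0.0000, -2.0000], [-6.0000, 27.0000]] (det J = -12.0000).
Solving J·Δ = −F gives Δ = (-7.3333, -1.0000).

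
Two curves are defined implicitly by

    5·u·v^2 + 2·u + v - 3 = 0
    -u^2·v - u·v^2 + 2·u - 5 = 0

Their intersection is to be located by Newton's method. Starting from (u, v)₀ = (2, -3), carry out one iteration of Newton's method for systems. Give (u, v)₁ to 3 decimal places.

At (2, -3): F = (88.000, -7.000).
Jacobian J = [[5·v^2 + 2, 10·u·v + 1], [-2·u·v - v^2 + 2, -u^2 - 2·u·v]].
At the point, J = [[47.000, -59.000], [5.000, 8.000]] (det J = 671.000).
Solving J·Δ = −F gives Δ = (-0.434, 1.146).
Then the next iterate is (u, v)₁ = (1.566, -1.854).

(1.566, -1.854)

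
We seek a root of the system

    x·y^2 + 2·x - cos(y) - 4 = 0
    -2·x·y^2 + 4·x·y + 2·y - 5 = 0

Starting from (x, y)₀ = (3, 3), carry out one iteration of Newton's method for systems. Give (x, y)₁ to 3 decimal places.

(0.361, 2.947)

At (3, 3): F = (29.98999, -17.000).
Jacobian J = [[y^2 + 2, 2·x·y + sin(y)], [-2·y^2 + 4·y, -4·x·y + 4·x + 2]].
At the point, J = [[11.000, 18.14112], [-6.000, -22.000]] (det J = -133.15328).
Solving J·Δ = −F gives Δ = (-2.639, -0.053).
Then the next iterate is (x, y)₁ = (0.361, 2.947).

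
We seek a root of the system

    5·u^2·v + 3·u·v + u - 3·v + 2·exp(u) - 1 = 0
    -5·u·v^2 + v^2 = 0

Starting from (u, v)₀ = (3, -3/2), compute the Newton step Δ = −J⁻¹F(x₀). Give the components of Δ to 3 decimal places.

At (3, -3/2): F = (-34.32893, -31.500).
Jacobian J = [[10·u·v + 3·v + 2·exp(u) + 1, 5·u^2 + 3·u - 3], [-5·v^2, -10·u·v + 2·v]].
At the point, J = [[-8.32893, 51.000], [-11.250, 42.000]] (det J = 223.93510).
Solving J·Δ = −F gives Δ = (-0.735, 0.553).

(-0.735, 0.553)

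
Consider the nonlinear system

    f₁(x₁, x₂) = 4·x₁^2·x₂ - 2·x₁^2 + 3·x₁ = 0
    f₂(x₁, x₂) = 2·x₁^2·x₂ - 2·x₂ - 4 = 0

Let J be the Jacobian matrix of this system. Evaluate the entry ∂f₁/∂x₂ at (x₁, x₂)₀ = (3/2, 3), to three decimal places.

∂f₁/∂x₂ = 4·x₁^2.
At (3/2, 3) this is 9.000.

9.000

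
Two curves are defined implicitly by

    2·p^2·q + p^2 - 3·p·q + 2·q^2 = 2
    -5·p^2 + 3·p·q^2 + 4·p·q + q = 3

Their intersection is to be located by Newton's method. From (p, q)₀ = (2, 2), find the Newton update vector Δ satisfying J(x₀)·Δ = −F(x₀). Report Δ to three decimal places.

(-0.589, -0.576)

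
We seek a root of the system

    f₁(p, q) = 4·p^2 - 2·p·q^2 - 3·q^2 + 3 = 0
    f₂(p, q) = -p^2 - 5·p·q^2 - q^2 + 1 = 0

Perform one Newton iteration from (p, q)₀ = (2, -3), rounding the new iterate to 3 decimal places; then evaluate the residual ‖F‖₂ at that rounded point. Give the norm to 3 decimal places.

At (2, -3): F = (-44.000, -102.000).
Jacobian J = [[8·p - 2·q^2, -4·p·q - 6·q], [-2·p - 5·q^2, -10·p·q - 2·q]].
At the point, J = [[-2.000, 42.000], [-49.000, 66.000]] (det J = 1926.000).
Solving J·Δ = −F gives Δ = (-0.717, 1.013).
Then the next iterate is (p, q)₁ = (1.283, -1.987).
Re-evaluating at (1.283, -1.987): F = (-12.39115, -29.92176), so ‖F‖₂ = 32.386.

32.386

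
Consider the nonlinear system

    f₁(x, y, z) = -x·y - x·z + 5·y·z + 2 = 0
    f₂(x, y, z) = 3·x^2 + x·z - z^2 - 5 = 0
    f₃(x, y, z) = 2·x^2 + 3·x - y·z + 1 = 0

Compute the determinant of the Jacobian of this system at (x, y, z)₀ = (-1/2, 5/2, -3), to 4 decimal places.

-104.5000

J = [[-y - z, -x + 5·z, -x + 5·y], [6·x + z, 0, x - 2·z], [4·x + 3, -z, -y]].
At the point, J = [[0.5000, -14.5000, 13.0000], [-6.0000, 0.0000, 5.5000], [1.0000, 3.0000, -2.5000]].
det J = -104.5000.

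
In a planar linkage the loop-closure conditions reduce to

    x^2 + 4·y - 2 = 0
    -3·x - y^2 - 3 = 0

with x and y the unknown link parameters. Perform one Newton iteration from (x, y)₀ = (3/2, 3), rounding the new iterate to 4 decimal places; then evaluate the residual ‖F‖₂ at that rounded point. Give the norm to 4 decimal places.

4.7783

At (3/2, 3): F = (12.2500, -16.5000).
Jacobian J = [[2·x, 4], [-3, -2·y]].
At the point, J = [[3.0000, 4.0000], [-3.0000, -6.0000]] (det J = -6.0000).
Solving J·Δ = −F gives Δ = (-1.2500, -2.1250).
Then the next iterate is (x, y)₁ = (0.2500, 0.8750).
Re-evaluating at (0.2500, 0.8750): F = (1.5625, -4.515625), so ‖F‖₂ = 4.7783.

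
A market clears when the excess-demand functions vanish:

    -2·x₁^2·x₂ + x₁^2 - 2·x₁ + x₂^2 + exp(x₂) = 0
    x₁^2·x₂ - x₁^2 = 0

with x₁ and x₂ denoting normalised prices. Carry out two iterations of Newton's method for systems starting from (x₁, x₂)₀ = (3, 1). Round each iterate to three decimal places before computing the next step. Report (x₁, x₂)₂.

At (3, 1): F = (-11.28172, 0.000).
Jacobian J = [[-4·x₁·x₂ + 2·x₁ - 2, -2·x₁^2 + 2·x₂ + exp(x₂)], [2·x₁·x₂ - 2·x₁, x₁^2]].
At the point, J = [[-8.000, -13.28172], [0.000, 9.000]] (det J = -72.000).
Solving J·Δ = −F gives Δ = (-1.410, 0.000).
Then the next iterate is (x₁, x₂)₁ = (1.590, 1.000).
Round to (1.590, 1.000) and repeat: F = (-1.98982, 0.000), J = [[-5.180, -0.33792], [0.000, 2.52810]].
Δ = (-0.384, 0.000), so (x₁, x₂)₂ = (1.206, 1.000).

(1.206, 1.000)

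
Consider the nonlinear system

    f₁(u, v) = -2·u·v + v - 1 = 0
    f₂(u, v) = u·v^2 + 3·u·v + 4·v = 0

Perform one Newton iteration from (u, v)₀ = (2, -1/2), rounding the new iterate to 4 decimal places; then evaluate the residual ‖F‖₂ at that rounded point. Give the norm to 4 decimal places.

8.6222

At (2, -1/2): F = (0.5000, -4.5000).
Jacobian J = [[-2·v, -2·u + 1], [v^2 + 3·v, 2·u·v + 3·u + 4]].
At the point, J = [[1.0000, -3.0000], [-1.2500, 8.0000]] (det J = 4.2500).
Solving J·Δ = −F gives Δ = (2.2353, 0.9118).
Then the next iterate is (u, v)₁ = (4.2353, 0.4118).
Re-evaluating at (4.2353, 0.4118): F = (-4.076393, 7.597709), so ‖F‖₂ = 8.6222.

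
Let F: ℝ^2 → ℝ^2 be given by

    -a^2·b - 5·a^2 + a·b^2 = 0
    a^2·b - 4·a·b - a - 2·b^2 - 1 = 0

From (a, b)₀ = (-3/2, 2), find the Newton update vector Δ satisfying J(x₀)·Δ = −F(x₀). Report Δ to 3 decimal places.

(0.586, -0.862)

At (-3/2, 2): F = (-21.750, 9.000).
Jacobian J = [[-2·a·b - 10·a + b^2, -a^2 + 2·a·b], [2·a·b - 4·b - 1, a^2 - 4·a - 4·b]].
At the point, J = [[25.000, -8.250], [-15.000, 0.250]] (det J = -117.500).
Solving J·Δ = −F gives Δ = (0.586, -0.862).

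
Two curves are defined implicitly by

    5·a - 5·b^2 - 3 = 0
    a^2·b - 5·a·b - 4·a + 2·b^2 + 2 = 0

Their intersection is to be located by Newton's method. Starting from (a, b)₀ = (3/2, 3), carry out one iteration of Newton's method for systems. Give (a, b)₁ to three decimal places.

(0.276, 1.446)

At (3/2, 3): F = (-40.500, -1.750).
Jacobian J = [[5, -10·b], [2·a·b - 5·b - 4, a^2 - 5·a + 4·b]].
At the point, J = [[5.000, -30.000], [-10.000, 6.750]] (det J = -266.250).
Solving J·Δ = −F gives Δ = (-1.224, -1.554).
Then the next iterate is (a, b)₁ = (0.276, 1.446).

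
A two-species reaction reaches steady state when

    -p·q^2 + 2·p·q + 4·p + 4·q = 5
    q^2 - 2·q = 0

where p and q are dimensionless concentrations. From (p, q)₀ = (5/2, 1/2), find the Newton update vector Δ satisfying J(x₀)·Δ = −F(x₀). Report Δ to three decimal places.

(-0.842, -0.750)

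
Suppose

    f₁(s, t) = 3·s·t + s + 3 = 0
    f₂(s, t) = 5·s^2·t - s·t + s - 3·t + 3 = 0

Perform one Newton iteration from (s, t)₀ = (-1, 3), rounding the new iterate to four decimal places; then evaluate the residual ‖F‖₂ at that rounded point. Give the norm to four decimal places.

3.7842

At (-1, 3): F = (-7.0000, 11.0000).
Jacobian J = [[3·t + 1, 3·s], [10·s·t - t + 1, 5·s^2 - s - 3]].
At the point, J = [[10.0000, -3.0000], [-32.0000, 3.0000]] (det J = -66.0000).
Solving J·Δ = −F gives Δ = (0.1818, -1.7273).
Then the next iterate is (s, t)₁ = (-0.8182, 1.2727).
Re-evaluating at (-0.8182, 1.2727): F = (-0.942169, 3.665076), so ‖F‖₂ = 3.7842.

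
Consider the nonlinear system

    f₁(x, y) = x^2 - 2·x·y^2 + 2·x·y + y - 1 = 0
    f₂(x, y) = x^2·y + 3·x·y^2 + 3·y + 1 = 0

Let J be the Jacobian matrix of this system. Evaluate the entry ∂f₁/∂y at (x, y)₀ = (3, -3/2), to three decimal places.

∂f₁/∂y = -4·x·y + 2·x + 1.
At (3, -3/2) this is 25.000.

25.000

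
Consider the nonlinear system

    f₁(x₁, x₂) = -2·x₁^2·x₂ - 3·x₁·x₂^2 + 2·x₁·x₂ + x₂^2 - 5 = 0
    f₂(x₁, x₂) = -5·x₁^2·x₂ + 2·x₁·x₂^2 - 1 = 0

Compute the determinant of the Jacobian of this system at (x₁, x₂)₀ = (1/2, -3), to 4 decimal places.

80.2500

J = [[-4·x₁·x₂ - 3·x₂^2 + 2·x₂, -2·x₁^2 - 6·x₁·x₂ + 2·x₁ + 2·x₂], [-10·x₁·x₂ + 2·x₂^2, -5·x₁^2 + 4·x₁·x₂]].
At the point, J = [[-27.0000, 3.5000], [33.0000, -7.2500]].
det J = 80.2500.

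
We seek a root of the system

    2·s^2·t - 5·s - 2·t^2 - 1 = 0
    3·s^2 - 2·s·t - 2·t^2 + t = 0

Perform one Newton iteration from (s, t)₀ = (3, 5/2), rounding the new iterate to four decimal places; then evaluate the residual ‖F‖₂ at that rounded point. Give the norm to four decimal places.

3.3494

At (3, 5/2): F = (16.5000, 2.0000).
Jacobian J = [[4·s·t - 5, 2·s^2 - 4·t], [6·s - 2·t, -2·s - 4·t + 1]].
At the point, J = [[25.0000, 8.0000], [13.0000, -15.0000]] (det J = -479.0000).
Solving J·Δ = −F gives Δ = (-0.5501, -0.3434).
Then the next iterate is (s, t)₁ = (2.4499, 2.1566).
Re-evaluating at (2.4499, 2.1566): F = (3.336522, 0.293874), so ‖F‖₂ = 3.3494.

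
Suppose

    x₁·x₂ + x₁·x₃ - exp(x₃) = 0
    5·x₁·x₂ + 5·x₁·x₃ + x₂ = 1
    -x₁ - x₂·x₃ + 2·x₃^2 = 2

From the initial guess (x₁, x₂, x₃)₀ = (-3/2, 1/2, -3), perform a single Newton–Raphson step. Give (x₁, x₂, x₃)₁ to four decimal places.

(-0.8491, 0.3921, -1.5580)

At (-3/2, 1/2, -3): F = (3.700213, 18.2500, 19.0000).
Jacobian J = [[x₂ + x₃, x₁, x₁ - exp(x₃)], [5·x₂ + 5·x₃, 5·x₁ + 1, 5·x₁], [-1, -x₃, -x₂ + 4·x₃]].
At the point, J = [[-2.5000, -1.5000, -1.549787], [-12.5000, -6.5000, -7.5000], [-1.0000, 3.0000, -12.5000]] (det J = 31.940631).
Solving J·Δ = −F gives Δ = (0.6509, -0.1079, 1.4420).
Then the next iterate is (x₁, x₂, x₃)₁ = (-0.8491, 0.3921, -1.5580).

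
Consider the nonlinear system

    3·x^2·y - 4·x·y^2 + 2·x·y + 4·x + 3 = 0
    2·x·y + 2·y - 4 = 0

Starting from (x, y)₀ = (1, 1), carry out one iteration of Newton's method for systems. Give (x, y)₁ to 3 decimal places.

At (1, 1): F = (8.000, 0.000).
Jacobian J = [[6·x·y - 4·y^2 + 2·y + 4, 3·x^2 - 8·x·y + 2·x], [2·y, 2·x + 2]].
At the point, J = [[8.000, -3.000], [2.000, 4.000]] (det J = 38.000).
Solving J·Δ = −F gives Δ = (-0.842, 0.421).
Then the next iterate is (x, y)₁ = (0.158, 1.421).

(0.158, 1.421)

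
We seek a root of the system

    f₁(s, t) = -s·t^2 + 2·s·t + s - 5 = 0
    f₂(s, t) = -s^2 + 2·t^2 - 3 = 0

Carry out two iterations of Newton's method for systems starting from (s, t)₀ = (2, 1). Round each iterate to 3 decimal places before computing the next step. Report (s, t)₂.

At (2, 1): F = (-1.000, -5.000).
Jacobian J = [[-t^2 + 2·t + 1, -2·s·t + 2·s], [-2·s, 4·t]].
At the point, J = [[2.000, 0.000], [-4.000, 4.000]] (det J = 8.000).
Solving J·Δ = −F gives Δ = (0.500, 1.750).
Then the next iterate is (s, t)₁ = (2.500, 2.750).
Round to (2.500, 2.750) and repeat: F = (-7.65625, 5.875), J = [[-1.06250, -8.750], [-5.000, 11.000]].
Δ = (-0.592, -0.803), so (s, t)₂ = (1.908, 1.947).

(1.908, 1.947)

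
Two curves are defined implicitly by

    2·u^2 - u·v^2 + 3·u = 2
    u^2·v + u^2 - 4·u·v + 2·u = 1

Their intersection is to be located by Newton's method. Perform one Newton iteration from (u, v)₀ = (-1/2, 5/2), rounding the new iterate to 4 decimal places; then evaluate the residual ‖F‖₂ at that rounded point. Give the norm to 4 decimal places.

At (-1/2, 5/2): F = (0.1250, 3.8750).
Jacobian J = [[4·u - v^2 + 3, -2·u·v], [2·u·v + 2·u - 4·v + 2, u^2 - 4·u]].
At the point, J = [[-5.2500, 2.5000], [-11.5000, 2.2500]] (det J = 16.9375).
Solving J·Δ = −F gives Δ = (0.5554, 1.1162).
Then the next iterate is (u, v)₁ = (0.0554, 3.6162).
Re-evaluating at (0.0554, 3.6162): F = (-2.552122, -1.676382), so ‖F‖₂ = 3.0535.

3.0535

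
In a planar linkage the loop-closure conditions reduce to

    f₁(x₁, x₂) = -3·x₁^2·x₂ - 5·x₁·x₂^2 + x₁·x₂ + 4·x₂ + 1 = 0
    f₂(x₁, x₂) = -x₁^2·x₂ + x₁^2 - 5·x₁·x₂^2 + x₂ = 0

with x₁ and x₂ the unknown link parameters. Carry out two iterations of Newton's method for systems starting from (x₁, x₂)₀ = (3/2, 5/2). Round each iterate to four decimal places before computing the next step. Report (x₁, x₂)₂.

(1.3413, 0.7764)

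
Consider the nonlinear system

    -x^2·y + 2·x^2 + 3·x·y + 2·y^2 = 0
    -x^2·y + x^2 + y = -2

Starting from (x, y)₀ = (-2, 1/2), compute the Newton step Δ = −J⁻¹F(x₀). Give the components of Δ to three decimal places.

At (-2, 1/2): F = (3.500, 4.500).
Jacobian J = [[-2·x·y + 4·x + 3·y, -x^2 + 3·x + 4·y], [-2·x·y + 2·x, -x^2 + 1]].
At the point, J = [[-4.500, -8.000], [-2.000, -3.000]] (det J = -2.500).
Solving J·Δ = −F gives Δ = (10.200, -5.300).

(10.200, -5.300)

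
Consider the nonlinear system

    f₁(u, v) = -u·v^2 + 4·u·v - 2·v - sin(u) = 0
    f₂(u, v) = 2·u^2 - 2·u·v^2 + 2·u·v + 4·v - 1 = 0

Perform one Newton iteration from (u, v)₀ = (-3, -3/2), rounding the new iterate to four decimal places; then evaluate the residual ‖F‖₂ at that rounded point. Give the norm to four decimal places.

13.1108

At (-3, -3/2): F = (27.891120, 33.5000).
Jacobian J = [[-v^2 + 4·v - cos(u), -2·u·v + 4·u - 2], [4·u - 2·v^2 + 2·v, -4·u·v + 2·u + 4]].
At the point, J = [[-7.260008, -23.0000], [-19.5000, -20.0000]] (det J = -303.299850).
Solving J·Δ = −F gives Δ = (0.7012, 0.9913).
Then the next iterate is (u, v)₁ = (-2.2988, -0.5087).
Re-evaluating at (-2.2988, -0.5087): F = (7.036376, 11.062709), so ‖F‖₂ = 13.1108.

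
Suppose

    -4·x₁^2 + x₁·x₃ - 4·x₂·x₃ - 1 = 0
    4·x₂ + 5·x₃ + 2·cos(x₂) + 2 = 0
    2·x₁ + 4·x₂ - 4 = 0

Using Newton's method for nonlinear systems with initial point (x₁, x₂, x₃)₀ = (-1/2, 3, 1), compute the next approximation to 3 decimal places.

(-8.484, 5.242, -4.071)

At (-1/2, 3, 1): F = (-14.500, 17.02002, 7.000).
Jacobian J = [[-8·x₁ + x₃, -4·x₃, x₁ - 4·x₂], [0, -2·sin(x₂) + 4, 5], [2, 4, 0]].
At the point, J = [[5.000, -4.000, -12.500], [0.000, 3.71776, 5.000], [2.000, 4.000, 0.000]] (det J = -47.05600).
Solving J·Δ = −F gives Δ = (-7.984, 2.242, -5.071).
Then the next iterate is (x₁, x₂, x₃)₁ = (-8.484, 5.242, -4.071).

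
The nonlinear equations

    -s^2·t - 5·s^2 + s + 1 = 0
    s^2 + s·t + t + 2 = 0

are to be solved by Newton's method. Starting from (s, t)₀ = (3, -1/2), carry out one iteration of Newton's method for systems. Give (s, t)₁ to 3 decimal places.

(1.807, -1.110)

At (3, -1/2): F = (-36.500, 9.000).
Jacobian J = [[-2·s·t - 10·s + 1, -s^2], [2·s + t, s + 1]].
At the point, J = [[-26.000, -9.000], [5.500, 4.000]] (det J = -54.500).
Solving J·Δ = −F gives Δ = (-1.193, -0.610).
Then the next iterate is (s, t)₁ = (1.807, -1.110).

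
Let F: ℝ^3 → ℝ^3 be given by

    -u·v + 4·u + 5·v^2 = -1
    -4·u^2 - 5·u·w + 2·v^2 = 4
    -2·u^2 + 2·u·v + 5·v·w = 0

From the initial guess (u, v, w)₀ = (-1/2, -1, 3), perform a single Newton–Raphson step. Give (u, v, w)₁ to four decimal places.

(-0.6746, -0.7235, 0.8743)

At (-1/2, -1, 3): F = (3.5000, 4.5000, -14.5000).
Jacobian J = [[-v + 4, -u + 10·v, 0], [-8·u - 5·w, 4·v, -5·u], [-4·u + 2·v, 2·u + 5·w, 5·v]].
At the point, J = [[5.0000, -9.5000, 0.0000], [-11.0000, -4.0000, 2.5000], [0.0000, 14.0000, -5.0000]] (det J = 447.5000).
Solving J·Δ = −F gives Δ = (-0.1746, 0.2765, -2.1257).
Then the next iterate is (u, v, w)₁ = (-0.6746, -0.7235, 0.8743).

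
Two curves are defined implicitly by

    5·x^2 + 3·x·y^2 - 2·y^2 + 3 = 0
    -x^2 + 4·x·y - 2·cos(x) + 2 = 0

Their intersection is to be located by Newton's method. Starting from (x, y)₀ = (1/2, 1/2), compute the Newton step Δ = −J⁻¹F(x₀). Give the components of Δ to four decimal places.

(-0.7009, 0.1891)

At (1/2, 1/2): F = (4.1250, 0.994835).
Jacobian J = [[10·x + 3·y^2, 6·x·y - 4·y], [-2·x + 4·y + 2·sin(x), 4·x]].
At the point, J = [[5.7500, -0.5000], [1.958851, 2.0000]] (det J = 12.479426).
Solving J·Δ = −F gives Δ = (-0.7009, 0.1891).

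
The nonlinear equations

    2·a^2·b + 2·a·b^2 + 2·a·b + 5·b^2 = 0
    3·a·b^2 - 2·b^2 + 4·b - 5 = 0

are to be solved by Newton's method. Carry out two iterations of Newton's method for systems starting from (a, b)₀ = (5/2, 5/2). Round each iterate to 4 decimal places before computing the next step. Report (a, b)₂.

At (5/2, 5/2): F = (106.2500, 39.3750).
Jacobian J = [[4·a·b + 2·b^2 + 2·b, 2·a^2 + 4·a·b + 2·a + 10·b], [3·b^2, 6·a·b - 4·b + 4]].
At the point, J = [[42.5000, 67.5000], [18.7500, 31.5000]] (det J = 73.1250).
Solving J·Δ = −F gives Δ = (-9.4231, 4.3590).
Then the next iterate is (a, b)₁ = (-6.9231, 6.8590).
Round to (-6.9231, 6.8590) and repeat: F = (146.345966, -1048.765778), J = [[-82.132410, -39.339744], [141.137643, -308.349257]].
Δ = (2.7976, -2.1207), so (a, b)₂ = (-4.1255, 4.7383).

(-4.1255, 4.7383)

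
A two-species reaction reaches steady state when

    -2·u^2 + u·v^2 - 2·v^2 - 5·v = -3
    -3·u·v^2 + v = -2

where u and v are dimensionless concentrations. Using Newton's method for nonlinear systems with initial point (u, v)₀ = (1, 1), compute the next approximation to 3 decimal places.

At (1, 1): F = (-5.000, 0.000).
Jacobian J = [[-4·u + v^2, 2·u·v - 4·v - 5], [-3·v^2, -6·u·v + 1]].
At the point, J = [[-3.000, -7.000], [-3.000, -5.000]] (det J = -6.000).
Solving J·Δ = −F gives Δ = (4.167, -2.500).
Then the next iterate is (u, v)₁ = (5.167, -1.500).

(5.167, -1.500)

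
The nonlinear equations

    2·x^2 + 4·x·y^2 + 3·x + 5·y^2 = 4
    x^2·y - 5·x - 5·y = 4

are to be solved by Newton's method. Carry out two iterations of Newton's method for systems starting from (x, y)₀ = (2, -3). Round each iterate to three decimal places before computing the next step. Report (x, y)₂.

(0.619, -1.200)

At (2, -3): F = (127.000, -11.000).
Jacobian J = [[4·x + 4·y^2 + 3, 8·x·y + 10·y], [2·x·y - 5, x^2 - 5]].
At the point, J = [[47.000, -78.000], [-17.000, -1.000]] (det J = -1373.000).
Solving J·Δ = −F gives Δ = (-0.717, 1.196).
Then the next iterate is (x, y)₁ = (1.283, -1.804).
Round to (1.283, -1.804) and repeat: F = (36.11492, -4.36454), J = [[21.14966, -36.55626], [-9.62906, -3.35391]].
Δ = (-0.664, 0.604), so (x, y)₂ = (0.619, -1.200).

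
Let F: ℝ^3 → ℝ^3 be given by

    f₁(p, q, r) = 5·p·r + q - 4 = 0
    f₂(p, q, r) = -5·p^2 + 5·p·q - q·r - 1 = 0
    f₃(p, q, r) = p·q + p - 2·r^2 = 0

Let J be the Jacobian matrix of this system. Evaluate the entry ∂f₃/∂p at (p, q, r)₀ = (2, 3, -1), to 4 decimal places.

4.0000

∂f₃/∂p = q + 1.
At (2, 3, -1) this is 4.0000.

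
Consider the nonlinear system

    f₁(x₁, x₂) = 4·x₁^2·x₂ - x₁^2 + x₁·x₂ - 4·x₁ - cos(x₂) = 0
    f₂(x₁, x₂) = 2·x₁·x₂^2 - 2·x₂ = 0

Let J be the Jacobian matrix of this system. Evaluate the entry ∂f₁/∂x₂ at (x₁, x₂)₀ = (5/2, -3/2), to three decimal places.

∂f₁/∂x₂ = 4·x₁^2 + x₁ + sin(x₂).
At (5/2, -3/2) this is 26.503.

26.503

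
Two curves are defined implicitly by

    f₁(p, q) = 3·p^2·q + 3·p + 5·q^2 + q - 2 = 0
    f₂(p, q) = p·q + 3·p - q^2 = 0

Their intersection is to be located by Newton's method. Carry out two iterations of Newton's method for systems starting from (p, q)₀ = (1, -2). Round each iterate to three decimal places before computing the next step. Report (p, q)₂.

At (1, -2): F = (13.000, -3.000).
Jacobian J = [[6·p·q + 3, 3·p^2 + 10·q + 1], [q + 3, p - 2·q]].
At the point, J = [[-9.000, -16.000], [1.000, 5.000]] (det J = -29.000).
Solving J·Δ = −F gives Δ = (0.586, 0.483).
Then the next iterate is (p, q)₁ = (1.586, -1.517).
Round to (1.586, -1.517) and repeat: F = (1.29988, 0.05075), J = [[-11.43577, -6.62381], [1.483, 4.620]].
Δ = (0.147, -0.058), so (p, q)₂ = (1.733, -1.575).

(1.733, -1.575)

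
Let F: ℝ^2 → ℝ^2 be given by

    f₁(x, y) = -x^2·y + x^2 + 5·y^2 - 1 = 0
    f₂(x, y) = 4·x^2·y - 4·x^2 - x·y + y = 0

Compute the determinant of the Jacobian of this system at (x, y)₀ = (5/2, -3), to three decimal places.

-2321.250

J = [[-2·x·y + 2·x, -x^2 + 10·y], [8·x·y - 8·x - y, 4·x^2 - x + 1]].
At the point, J = [[20.000, -36.250], [-77.000, 23.500]].
det J = -2321.250.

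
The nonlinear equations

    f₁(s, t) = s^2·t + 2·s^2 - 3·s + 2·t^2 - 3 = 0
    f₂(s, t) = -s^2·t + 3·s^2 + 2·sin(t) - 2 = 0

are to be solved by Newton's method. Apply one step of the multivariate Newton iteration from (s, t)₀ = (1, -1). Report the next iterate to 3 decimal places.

(0.970, -1.990)

At (1, -1): F = (-3.000, 0.31706).
Jacobian J = [[2·s·t + 4·s - 3, s^2 + 4·t], [-2·s·t + 6·s, -s^2 + 2·cos(t)]].
At the point, J = [[-1.000, -3.000], [8.000, 0.08060]] (det J = 23.91940).
Solving J·Δ = −F gives Δ = (-0.030, -0.990).
Then the next iterate is (s, t)₁ = (0.970, -1.990).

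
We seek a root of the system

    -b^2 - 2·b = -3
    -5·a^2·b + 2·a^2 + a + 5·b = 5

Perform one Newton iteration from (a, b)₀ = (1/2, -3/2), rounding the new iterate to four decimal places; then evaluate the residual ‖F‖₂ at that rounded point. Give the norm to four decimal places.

At (1/2, -3/2): F = (3.7500, -9.6250).
Jacobian J = [[0, -2·b - 2], [-10·a·b + 4·a + 1, -5·a^2 + 5]].
At the point, J = [[0.0000, 1.0000], [10.5000, 3.7500]] (det J = -10.5000).
Solving J·Δ = −F gives Δ = (2.2560, -3.7500).
Then the next iterate is (a, b)₁ = (2.7560, -5.2500).
Re-evaluating at (2.7560, -5.2500): F = (-14.0625, 186.079892), so ‖F‖₂ = 186.6105.

186.6105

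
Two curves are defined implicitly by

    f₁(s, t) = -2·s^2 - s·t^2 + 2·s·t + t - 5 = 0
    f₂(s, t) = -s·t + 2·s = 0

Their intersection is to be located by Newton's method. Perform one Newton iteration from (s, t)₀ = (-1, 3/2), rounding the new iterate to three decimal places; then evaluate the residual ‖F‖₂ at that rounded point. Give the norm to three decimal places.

3.667

At (-1, 3/2): F = (-6.250, -0.500).
Jacobian J = [[-4·s - t^2 + 2·t, -2·s·t + 2·s + 1], [-t + 2, -s]].
At the point, J = [[4.750, 2.000], [0.500, 1.000]] (det J = 3.750).
Solving J·Δ = −F gives Δ = (1.400, -0.200).
Then the next iterate is (s, t)₁ = (0.400, 1.300).
Re-evaluating at (0.400, 1.300): F = (-3.656, 0.280), so ‖F‖₂ = 3.667.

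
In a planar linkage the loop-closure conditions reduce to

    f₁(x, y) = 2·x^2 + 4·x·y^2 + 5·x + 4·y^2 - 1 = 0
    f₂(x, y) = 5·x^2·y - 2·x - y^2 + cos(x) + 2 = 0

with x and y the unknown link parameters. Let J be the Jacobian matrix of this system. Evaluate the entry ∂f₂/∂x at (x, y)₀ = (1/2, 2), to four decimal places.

7.5206

∂f₂/∂x = 10·x·y - sin(x) - 2.
At (1/2, 2) this is 7.5206.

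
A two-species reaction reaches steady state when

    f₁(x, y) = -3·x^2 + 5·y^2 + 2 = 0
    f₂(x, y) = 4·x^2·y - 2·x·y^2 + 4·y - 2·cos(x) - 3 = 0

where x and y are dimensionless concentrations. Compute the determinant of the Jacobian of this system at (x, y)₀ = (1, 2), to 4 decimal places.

J = [[-6·x, 10·y], [8·x·y - 2·y^2 + 2·sin(x), 4·x^2 - 4·x·y + 4]].
At the point, J = [[-6.0000, 20.0000], [9.682942, 0.0000]].
det J = -193.6588.

-193.6588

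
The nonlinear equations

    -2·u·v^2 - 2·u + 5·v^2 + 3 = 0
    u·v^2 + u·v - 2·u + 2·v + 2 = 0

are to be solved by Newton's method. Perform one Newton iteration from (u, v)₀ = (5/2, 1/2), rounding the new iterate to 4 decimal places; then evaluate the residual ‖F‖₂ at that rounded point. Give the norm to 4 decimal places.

0.2863

At (5/2, 1/2): F = (-2.0000, -0.1250).
Jacobian J = [[-2·v^2 - 2, -4·u·v + 10·v], [v^2 + v - 2, 2·u·v + u + 2]].
At the point, J = [[-2.5000, 0.0000], [-1.2500, 7.0000]] (det J = -17.5000).
Solving J·Δ = −F gives Δ = (-0.8000, -0.1250).
Then the next iterate is (u, v)₁ = (1.7000, 0.3750).
Re-evaluating at (1.7000, 0.3750): F = (-0.1750, 0.226563), so ‖F‖₂ = 0.2863.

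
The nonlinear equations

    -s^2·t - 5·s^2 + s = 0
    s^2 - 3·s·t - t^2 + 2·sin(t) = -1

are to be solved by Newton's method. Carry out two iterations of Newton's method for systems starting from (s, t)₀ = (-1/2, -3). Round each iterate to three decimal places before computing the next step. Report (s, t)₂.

(-0.002, -0.493)

At (-1/2, -3): F = (-1.000, -12.53224).
Jacobian J = [[-2·s·t - 10·s + 1, -s^2], [2·s - 3·t, -3·s - 2·t + 2·cos(t)]].
At the point, J = [[3.000, -0.250], [8.000, 5.52002]] (det J = 18.56005).
Solving J·Δ = −F gives Δ = (0.466, 1.595).
Then the next iterate is (s, t)₁ = (-0.034, -1.405).
Round to (-0.034, -1.405) and repeat: F = (-0.03816, -3.08875), J = [[1.24446, -0.00116], [4.147, 3.24208]].
Δ = (0.032, 0.912), so (s, t)₂ = (-0.002, -0.493).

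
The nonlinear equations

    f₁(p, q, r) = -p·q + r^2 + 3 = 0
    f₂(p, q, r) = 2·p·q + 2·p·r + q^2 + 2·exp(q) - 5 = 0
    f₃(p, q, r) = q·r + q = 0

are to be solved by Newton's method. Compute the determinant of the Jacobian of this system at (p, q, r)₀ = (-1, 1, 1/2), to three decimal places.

-6.937

J = [[-q, -p, 2·r], [2·q + 2·r, 2·p + 2·q + 2·exp(q), 2·p], [0, r + 1, q]].
At the point, J = [[-1.000, 1.000, 1.000], [3.000, 5.43656, -2.000], [0.000, 1.500, 1.000]].
det J = -6.937.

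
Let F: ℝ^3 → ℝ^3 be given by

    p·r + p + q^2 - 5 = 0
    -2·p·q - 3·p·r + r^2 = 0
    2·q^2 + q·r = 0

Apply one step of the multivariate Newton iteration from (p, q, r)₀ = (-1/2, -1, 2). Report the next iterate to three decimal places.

(1.294, -1.118, 2.235)

At (-1/2, -1, 2): F = (-5.500, 6.000, 0.000).
Jacobian J = [[r + 1, 2·q, p], [-2·q - 3·r, -2·p, -3·p + 2·r], [0, 4·q + r, q]].
At the point, J = [[3.000, -2.000, -0.500], [-4.000, 1.000, 5.500], [0.000, -2.000, -1.000]] (det J = 34.000).
Solving J·Δ = −F gives Δ = (1.794, -0.118, 0.235).
Then the next iterate is (p, q, r)₁ = (1.294, -1.118, 2.235).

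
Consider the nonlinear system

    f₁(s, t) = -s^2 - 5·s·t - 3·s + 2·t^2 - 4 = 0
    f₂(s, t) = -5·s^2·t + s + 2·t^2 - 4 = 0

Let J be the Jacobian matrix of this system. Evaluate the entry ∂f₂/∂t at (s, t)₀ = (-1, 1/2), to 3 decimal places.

∂f₂/∂t = -5·s^2 + 4·t.
At (-1, 1/2) this is -3.000.

-3.000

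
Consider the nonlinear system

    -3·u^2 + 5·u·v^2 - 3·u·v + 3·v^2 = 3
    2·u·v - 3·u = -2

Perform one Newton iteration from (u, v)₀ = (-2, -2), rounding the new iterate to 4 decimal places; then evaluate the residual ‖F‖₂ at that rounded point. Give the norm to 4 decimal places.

262.4194

At (-2, -2): F = (-55.0000, 16.0000).
Jacobian J = [[-6·u + 5·v^2 - 3·v, 10·u·v - 3·u + 6·v], [2·v - 3, 2·u]].
At the point, J = [[38.0000, 34.0000], [-7.0000, -4.0000]] (det J = 86.0000).
Solving J·Δ = −F gives Δ = (3.7674, -2.5930).
Then the next iterate is (u, v)₁ = (1.7674, -4.5930).
Re-evaluating at (1.7674, -4.5930): F = (261.691094, -19.537536), so ‖F‖₂ = 262.4194.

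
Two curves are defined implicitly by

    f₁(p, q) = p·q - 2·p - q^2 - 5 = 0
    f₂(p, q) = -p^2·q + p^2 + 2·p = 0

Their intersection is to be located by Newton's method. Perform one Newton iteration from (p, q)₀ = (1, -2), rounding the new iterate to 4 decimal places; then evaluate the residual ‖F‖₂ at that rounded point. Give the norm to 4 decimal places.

6.4322

At (1, -2): F = (-13.0000, 5.0000).
Jacobian J = [[q - 2, p - 2·q], [-2·p·q + 2·p + 2, -p^2]].
At the point, J = [[-4.0000, 5.0000], [8.0000, -1.0000]] (det J = -36.0000).
Solving J·Δ = −F gives Δ = (-0.3333, 2.3333).
Then the next iterate is (p, q)₁ = (0.6667, 0.3333).
Re-evaluating at (0.6667, 0.3333): F = (-6.222278, 1.629741), so ‖F‖₂ = 6.4322.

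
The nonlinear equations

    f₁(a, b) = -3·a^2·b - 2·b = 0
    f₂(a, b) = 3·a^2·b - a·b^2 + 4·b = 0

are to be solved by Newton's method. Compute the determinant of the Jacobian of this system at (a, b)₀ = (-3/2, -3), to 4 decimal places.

110.2500

J = [[-6·a·b, -3·a^2 - 2], [6·a·b - b^2, 3·a^2 - 2·a·b + 4]].
At the point, J = [[-27.0000, -8.7500], [18.0000, 1.7500]].
det J = 110.2500.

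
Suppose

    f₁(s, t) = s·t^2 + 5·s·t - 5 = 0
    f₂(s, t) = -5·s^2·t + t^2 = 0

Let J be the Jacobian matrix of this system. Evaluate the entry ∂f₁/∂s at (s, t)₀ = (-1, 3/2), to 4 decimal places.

9.7500

∂f₁/∂s = t^2 + 5·t.
At (-1, 3/2) this is 9.7500.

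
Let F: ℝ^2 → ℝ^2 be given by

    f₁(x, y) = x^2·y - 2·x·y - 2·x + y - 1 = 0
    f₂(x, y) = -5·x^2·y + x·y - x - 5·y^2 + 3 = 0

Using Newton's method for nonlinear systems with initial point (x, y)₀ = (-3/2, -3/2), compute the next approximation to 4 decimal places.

(-0.9429, -0.8102)

At (-3/2, -3/2): F = (-7.3750, 12.3750).
Jacobian J = [[2·x·y - 2·y - 2, x^2 - 2·x + 1], [-10·x·y + y - 1, -5·x^2 + x - 10·y]].
At the point, J = [[5.5000, 6.2500], [-25.0000, 2.2500]] (det J = 168.6250).
Solving J·Δ = −F gives Δ = (0.5571, 0.6898).
Then the next iterate is (x, y)₁ = (-0.9429, -0.8102).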